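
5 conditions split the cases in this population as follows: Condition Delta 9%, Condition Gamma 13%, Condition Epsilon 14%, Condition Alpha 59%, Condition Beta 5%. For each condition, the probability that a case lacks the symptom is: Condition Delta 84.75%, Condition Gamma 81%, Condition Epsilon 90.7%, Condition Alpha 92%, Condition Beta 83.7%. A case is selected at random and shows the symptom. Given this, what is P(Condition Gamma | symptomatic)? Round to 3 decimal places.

Taking complements, P(symptomatic | each) = Condition Delta 0.1525, Condition Gamma 0.19, Condition Epsilon 0.093, Condition Alpha 0.08, Condition Beta 0.163.
Prior × likelihood for each hypothesis:
  Condition Delta: 0.09 × 0.1525 = 0.013725
  Condition Gamma: 0.13 × 0.19 = 0.0247
  Condition Epsilon: 0.14 × 0.093 = 0.01302
  Condition Alpha: 0.59 × 0.08 = 0.0472
  Condition Beta: 0.05 × 0.163 = 0.00815
Total = 0.106795.
P(Condition Gamma | evidence) = 0.0247 / 0.106795 ≈ 0.231.

0.231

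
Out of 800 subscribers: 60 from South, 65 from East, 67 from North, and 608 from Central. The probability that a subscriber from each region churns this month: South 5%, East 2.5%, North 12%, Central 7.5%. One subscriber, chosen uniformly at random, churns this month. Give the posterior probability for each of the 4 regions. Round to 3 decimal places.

Compute prior × likelihood for every hypothesis:
  South: 0.075 × 0.05 = 0.00375
  East: 0.08125 × 0.025 = 0.00203125
  North: 0.08375 × 0.12 = 0.01005
  Central: 0.76 × 0.075 = 0.057
Sum = 0.07283125.
P(South | churn) = 0.00375/0.07283125 ≈ 0.051
P(East | churn) = 0.00203125/0.07283125 ≈ 0.028
P(North | churn) = 0.01005/0.07283125 ≈ 0.138
P(Central | churn) = 0.057/0.07283125 ≈ 0.783

South 0.051, East 0.028, North 0.138, Central 0.783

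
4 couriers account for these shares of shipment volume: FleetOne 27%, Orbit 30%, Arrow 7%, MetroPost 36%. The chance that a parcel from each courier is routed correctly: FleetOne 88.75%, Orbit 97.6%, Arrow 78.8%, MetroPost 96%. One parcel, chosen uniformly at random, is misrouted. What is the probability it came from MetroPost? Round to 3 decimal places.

0.216

Taking complements, P(misrouted | each) = FleetOne 0.1125, Orbit 0.024, Arrow 0.212, MetroPost 0.04.
By Bayes' rule, posterior ∝ prior × likelihood:
  FleetOne: 0.27 × 0.1125 = 0.030375
  Orbit: 0.3 × 0.024 = 0.0072
  Arrow: 0.07 × 0.212 = 0.01484
  MetroPost: 0.36 × 0.04 = 0.0144
Total = 0.066815.
P(MetroPost | evidence) = 0.0144 / 0.066815 ≈ 0.216.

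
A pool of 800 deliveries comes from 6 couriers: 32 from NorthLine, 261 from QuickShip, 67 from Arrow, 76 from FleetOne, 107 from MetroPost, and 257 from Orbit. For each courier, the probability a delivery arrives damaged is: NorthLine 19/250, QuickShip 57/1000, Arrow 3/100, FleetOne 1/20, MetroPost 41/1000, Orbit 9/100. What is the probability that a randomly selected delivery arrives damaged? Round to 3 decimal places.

Unnormalized posteriors (prior × likelihood):
  NorthLine: 0.04 × 0.076 = 0.00304
  QuickShip: 0.32625 × 0.057 = 0.01859625
  Arrow: 0.08375 × 0.03 = 0.0025125
  FleetOne: 0.095 × 0.05 = 0.00475
  MetroPost: 0.13375 × 0.041 = 0.00548375
  Orbit: 0.32125 × 0.09 = 0.0289125
P(damaged) = 0.00304 + 0.01859625 + 0.0025125 + 0.00475 + 0.00548375 + 0.0289125 = 0.063295 → 0.063.

0.063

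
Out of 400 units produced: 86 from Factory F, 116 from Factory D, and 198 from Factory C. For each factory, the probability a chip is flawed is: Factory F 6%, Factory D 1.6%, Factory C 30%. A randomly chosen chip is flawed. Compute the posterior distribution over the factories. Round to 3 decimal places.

Compute prior × likelihood for every hypothesis:
  Factory F: 0.215 × 0.06 = 0.0129
  Factory D: 0.29 × 0.016 = 0.00464
  Factory C: 0.495 × 0.3 = 0.1485
Sum = 0.16604.
P(Factory F | flawed) = 0.0129/0.16604 ≈ 0.078
P(Factory D | flawed) = 0.00464/0.16604 ≈ 0.028
P(Factory C | flawed) = 0.1485/0.16604 ≈ 0.894
(Check: 0.078+0.028+0.894 = 1.000.)

Factory F 0.078, Factory D 0.028, Factory C 0.894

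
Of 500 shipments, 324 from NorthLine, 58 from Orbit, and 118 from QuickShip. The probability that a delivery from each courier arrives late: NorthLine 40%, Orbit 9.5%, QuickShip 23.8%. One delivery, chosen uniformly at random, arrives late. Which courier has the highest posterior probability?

NorthLine

Prior × likelihood for each hypothesis:
  NorthLine: 0.648 × 0.4 = 0.2592
  Orbit: 0.116 × 0.095 = 0.01102
  QuickShip: 0.236 × 0.238 = 0.056168
Total = 0.326388.
Largest term belongs to NorthLine, so NorthLine is most probable.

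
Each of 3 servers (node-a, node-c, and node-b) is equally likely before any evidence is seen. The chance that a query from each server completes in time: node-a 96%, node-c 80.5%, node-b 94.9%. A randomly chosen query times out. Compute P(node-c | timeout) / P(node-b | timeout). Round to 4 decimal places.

Taking complements, P(timeout | each) = node-a 0.04, node-c 0.195, node-b 0.051.
With a uniform prior (1/3 each), posterior ∝ likelihood:
  node-a: 0.04
  node-c: 0.195
  node-b: 0.051
Normalizing constant = 0.286.
The ratio is 0.195 / 0.051 (the normalizer cancels) = 3.8235.

3.8235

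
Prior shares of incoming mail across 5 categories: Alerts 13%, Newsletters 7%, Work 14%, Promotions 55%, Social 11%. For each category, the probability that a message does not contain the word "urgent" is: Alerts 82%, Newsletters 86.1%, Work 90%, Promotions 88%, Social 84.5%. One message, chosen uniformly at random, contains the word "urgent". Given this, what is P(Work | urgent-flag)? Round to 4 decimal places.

0.1075

Taking complements, P(urgent-flag | each) = Alerts 0.18, Newsletters 0.139, Work 0.1, Promotions 0.12, Social 0.155.
Unnormalized posteriors (prior × likelihood):
  Alerts: 0.13 × 0.18 = 0.0234
  Newsletters: 0.07 × 0.139 = 0.00973
  Work: 0.14 × 0.1 = 0.014
  Promotions: 0.55 × 0.12 = 0.066
  Social: 0.11 × 0.155 = 0.01705
Total = 0.13018.
P(Work | evidence) = 0.014 / 0.13018 ≈ 0.1075.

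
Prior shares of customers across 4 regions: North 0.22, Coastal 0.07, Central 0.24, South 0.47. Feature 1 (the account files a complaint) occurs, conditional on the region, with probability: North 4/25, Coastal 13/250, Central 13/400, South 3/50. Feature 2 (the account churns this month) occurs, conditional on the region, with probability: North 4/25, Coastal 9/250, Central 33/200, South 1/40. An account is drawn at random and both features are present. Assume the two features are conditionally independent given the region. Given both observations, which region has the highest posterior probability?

By Bayes' rule, posterior ∝ prior × likelihood:
  North: 0.22 × 0.16 × 0.16 = 0.005632
  Coastal: 0.07 × 0.052 × 0.036 = 0.00013104
  Central: 0.24 × 0.0325 × 0.165 = 0.001287
  South: 0.47 × 0.06 × 0.025 = 0.000705
Sum = 0.00775504.
Largest term belongs to North, so North is most probable.

North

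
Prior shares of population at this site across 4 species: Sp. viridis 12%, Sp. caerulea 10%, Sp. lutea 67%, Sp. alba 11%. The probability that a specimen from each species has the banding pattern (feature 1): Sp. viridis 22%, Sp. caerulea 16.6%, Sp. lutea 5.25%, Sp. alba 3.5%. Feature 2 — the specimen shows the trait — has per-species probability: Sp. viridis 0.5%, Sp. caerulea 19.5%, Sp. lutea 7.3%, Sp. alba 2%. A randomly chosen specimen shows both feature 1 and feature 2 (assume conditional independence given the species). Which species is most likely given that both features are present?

Compute prior × likelihood for every hypothesis:
  Sp. viridis: 0.12 × 0.22 × 0.005 = 0.000132
  Sp. caerulea: 0.1 × 0.166 × 0.195 = 0.003237
  Sp. lutea: 0.67 × 0.0525 × 0.073 = 0.002567775
  Sp. alba: 0.11 × 0.035 × 0.02 = 0.000077
Sum = 0.006013775.
Largest term belongs to Sp. caerulea, so Sp. caerulea is most probable.

Sp. caerulea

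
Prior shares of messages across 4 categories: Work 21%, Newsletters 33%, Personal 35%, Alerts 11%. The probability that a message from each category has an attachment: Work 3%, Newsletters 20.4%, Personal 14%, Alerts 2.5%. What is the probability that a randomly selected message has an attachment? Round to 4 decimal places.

Unnormalized posteriors (prior × likelihood):
  Work: 0.21 × 0.03 = 0.0063
  Newsletters: 0.33 × 0.204 = 0.06732
  Personal: 0.35 × 0.14 = 0.049
  Alerts: 0.11 × 0.025 = 0.00275
P(attachment) = 0.0063 + 0.06732 + 0.049 + 0.00275 = 0.12537 → 0.1254.

0.1254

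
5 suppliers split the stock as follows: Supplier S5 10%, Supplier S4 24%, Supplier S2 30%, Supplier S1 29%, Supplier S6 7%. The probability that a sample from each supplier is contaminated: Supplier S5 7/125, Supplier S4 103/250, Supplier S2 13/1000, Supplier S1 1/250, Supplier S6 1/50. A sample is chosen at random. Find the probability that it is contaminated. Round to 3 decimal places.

0.111

Compute prior × likelihood for every hypothesis:
  Supplier S5: 0.1 × 0.056 = 0.0056
  Supplier S4: 0.24 × 0.412 = 0.09888
  Supplier S2: 0.3 × 0.013 = 0.0039
  Supplier S1: 0.29 × 0.004 = 0.00116
  Supplier S6: 0.07 × 0.02 = 0.0014
P(contaminated) = 0.0056 + 0.09888 + 0.0039 + 0.00116 + 0.0014 = 0.11094 → 0.111.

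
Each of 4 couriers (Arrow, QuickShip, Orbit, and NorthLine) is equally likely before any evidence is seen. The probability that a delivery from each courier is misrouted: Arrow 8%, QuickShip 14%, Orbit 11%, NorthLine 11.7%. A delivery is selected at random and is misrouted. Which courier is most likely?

With a uniform prior (1/4 each), posterior ∝ likelihood:
  Arrow: 0.08
  QuickShip: 0.14
  Orbit: 0.11
  NorthLine: 0.117
Normalizing constant = 0.447.
Largest term belongs to QuickShip, so QuickShip is most probable.

QuickShip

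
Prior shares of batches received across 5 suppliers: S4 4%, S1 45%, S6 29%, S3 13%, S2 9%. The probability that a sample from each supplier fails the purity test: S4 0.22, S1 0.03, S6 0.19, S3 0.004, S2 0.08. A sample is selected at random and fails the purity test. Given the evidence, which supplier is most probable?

S6

Compute prior × likelihood for every hypothesis:
  S4: 0.04 × 0.22 = 0.0088
  S1: 0.45 × 0.03 = 0.0135
  S6: 0.29 × 0.19 = 0.0551
  S3: 0.13 × 0.004 = 0.00052
  S2: 0.09 × 0.08 = 0.0072
Normalizing constant = 0.08512.
Largest term belongs to S6, so S6 is most probable.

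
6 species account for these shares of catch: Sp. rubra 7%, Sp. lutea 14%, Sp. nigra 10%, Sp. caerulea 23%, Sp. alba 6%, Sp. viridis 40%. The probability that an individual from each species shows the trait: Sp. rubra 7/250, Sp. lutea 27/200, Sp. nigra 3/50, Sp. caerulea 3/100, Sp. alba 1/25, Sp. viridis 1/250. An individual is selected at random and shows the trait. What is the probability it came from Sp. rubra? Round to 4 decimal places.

0.0519

By Bayes' rule, posterior ∝ prior × likelihood:
  Sp. rubra: 0.07 × 0.028 = 0.00196
  Sp. lutea: 0.14 × 0.135 = 0.0189
  Sp. nigra: 0.1 × 0.06 = 0.006
  Sp. caerulea: 0.23 × 0.03 = 0.0069
  Sp. alba: 0.06 × 0.04 = 0.0024
  Sp. viridis: 0.4 × 0.004 = 0.0016
Normalizing constant = 0.03776.
P(Sp. rubra | evidence) = 0.00196 / 0.03776 ≈ 0.0519.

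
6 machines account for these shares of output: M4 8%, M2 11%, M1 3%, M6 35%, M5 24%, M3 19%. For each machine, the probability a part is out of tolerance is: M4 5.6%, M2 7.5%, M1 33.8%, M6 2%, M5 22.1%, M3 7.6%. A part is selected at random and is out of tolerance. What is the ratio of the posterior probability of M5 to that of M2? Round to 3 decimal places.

6.429

Unnormalized posteriors (prior × likelihood):
  M4: 0.08 × 0.056 = 0.00448
  M2: 0.11 × 0.075 = 0.00825
  M1: 0.03 × 0.338 = 0.01014
  M6: 0.35 × 0.02 = 0.007
  M5: 0.24 × 0.221 = 0.05304
  M3: 0.19 × 0.076 = 0.01444
Total = 0.09735.
The ratio is 0.05304 / 0.00825 (the normalizer cancels) = 6.429.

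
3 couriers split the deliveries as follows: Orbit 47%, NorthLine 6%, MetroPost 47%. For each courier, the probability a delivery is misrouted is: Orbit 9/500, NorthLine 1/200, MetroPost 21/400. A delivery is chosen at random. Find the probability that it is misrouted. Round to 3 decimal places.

0.033

Unnormalized posteriors (prior × likelihood):
  Orbit: 0.47 × 0.018 = 0.00846
  NorthLine: 0.06 × 0.005 = 0.0003
  MetroPost: 0.47 × 0.0525 = 0.024675
P(misrouted) = 0.00846 + 0.0003 + 0.024675 = 0.033435 → 0.033.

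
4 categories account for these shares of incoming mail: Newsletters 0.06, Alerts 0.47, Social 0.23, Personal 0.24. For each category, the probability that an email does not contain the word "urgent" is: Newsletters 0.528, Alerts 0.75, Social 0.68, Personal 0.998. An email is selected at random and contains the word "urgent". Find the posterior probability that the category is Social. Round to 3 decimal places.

0.335

Taking complements, P(urgent-flag | each) = Newsletters 0.472, Alerts 0.25, Social 0.32, Personal 0.002.
Compute prior × likelihood for every hypothesis:
  Newsletters: 0.06 × 0.472 = 0.02832
  Alerts: 0.47 × 0.25 = 0.1175
  Social: 0.23 × 0.32 = 0.0736
  Personal: 0.24 × 0.002 = 0.00048
Sum = 0.2199.
P(Social | evidence) = 0.0736 / 0.2199 ≈ 0.335.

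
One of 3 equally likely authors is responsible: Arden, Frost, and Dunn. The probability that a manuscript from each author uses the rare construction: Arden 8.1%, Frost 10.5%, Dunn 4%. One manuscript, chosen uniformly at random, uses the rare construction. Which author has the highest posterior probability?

With a uniform prior (1/3 each), posterior ∝ likelihood:
  Arden: 0.081
  Frost: 0.105
  Dunn: 0.04
Sum = 0.226.
Largest term belongs to Frost, so Frost is most probable.

Frost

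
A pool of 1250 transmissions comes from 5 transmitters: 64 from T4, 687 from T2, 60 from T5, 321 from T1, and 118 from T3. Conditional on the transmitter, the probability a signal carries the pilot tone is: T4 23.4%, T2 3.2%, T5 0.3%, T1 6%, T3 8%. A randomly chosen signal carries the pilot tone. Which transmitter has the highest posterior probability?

T2

Prior × likelihood for each hypothesis:
  T4: 0.0512 × 0.234 = 0.0119808
  T2: 0.5496 × 0.032 = 0.0175872
  T5: 0.048 × 0.003 = 0.000144
  T1: 0.2568 × 0.06 = 0.015408
  T3: 0.0944 × 0.08 = 0.007552
Total = 0.052672.
Largest term belongs to T2, so T2 is most probable.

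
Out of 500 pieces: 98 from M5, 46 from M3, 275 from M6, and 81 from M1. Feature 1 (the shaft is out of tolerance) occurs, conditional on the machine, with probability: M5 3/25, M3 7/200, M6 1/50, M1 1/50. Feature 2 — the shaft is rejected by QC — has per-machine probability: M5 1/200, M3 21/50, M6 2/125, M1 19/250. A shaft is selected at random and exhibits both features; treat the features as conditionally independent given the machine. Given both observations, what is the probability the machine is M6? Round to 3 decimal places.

0.093

Prior × likelihood for each hypothesis:
  M5: 0.196 × 0.12 × 0.005 = 0.0001176
  M3: 0.092 × 0.035 × 0.42 = 0.0013524
  M6: 0.55 × 0.02 × 0.016 = 0.000176
  M1: 0.162 × 0.02 × 0.076 = 0.00024624
Total = 0.00189224.
P(M6 | evidence) = 0.000176 / 0.00189224 ≈ 0.093.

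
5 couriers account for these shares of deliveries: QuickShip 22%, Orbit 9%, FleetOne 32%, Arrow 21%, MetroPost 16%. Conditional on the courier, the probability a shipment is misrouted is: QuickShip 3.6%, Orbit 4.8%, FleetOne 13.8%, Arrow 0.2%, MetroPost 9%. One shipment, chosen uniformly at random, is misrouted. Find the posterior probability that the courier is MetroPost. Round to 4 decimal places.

By Bayes' rule, posterior ∝ prior × likelihood:
  QuickShip: 0.22 × 0.036 = 0.00792
  Orbit: 0.09 × 0.048 = 0.00432
  FleetOne: 0.32 × 0.138 = 0.04416
  Arrow: 0.21 × 0.002 = 0.00042
  MetroPost: 0.16 × 0.09 = 0.0144
Total = 0.07122.
P(MetroPost | evidence) = 0.0144 / 0.07122 ≈ 0.2022.

0.2022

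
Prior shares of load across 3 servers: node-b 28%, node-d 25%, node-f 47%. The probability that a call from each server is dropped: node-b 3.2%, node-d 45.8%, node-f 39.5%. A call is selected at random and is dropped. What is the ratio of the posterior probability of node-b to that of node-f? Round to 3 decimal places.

0.048

By Bayes' rule, posterior ∝ prior × likelihood:
  node-b: 0.28 × 0.032 = 0.00896
  node-d: 0.25 × 0.458 = 0.1145
  node-f: 0.47 × 0.395 = 0.18565
Normalizing constant = 0.30911.
The ratio is 0.00896 / 0.18565 (the normalizer cancels) = 0.048.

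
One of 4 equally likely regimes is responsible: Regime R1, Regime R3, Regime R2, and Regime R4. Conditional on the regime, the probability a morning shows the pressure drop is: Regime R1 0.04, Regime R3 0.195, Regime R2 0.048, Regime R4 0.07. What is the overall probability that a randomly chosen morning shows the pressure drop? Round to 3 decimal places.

0.088

Since the prior is uniform, the posterior is proportional to the likelihood:
  Regime R1: 0.04
  Regime R3: 0.195
  Regime R2: 0.048
  Regime R4: 0.07
P(drop) = (1/4) × (0.04 + 0.195 + 0.048 + 0.07) = 0.353/4 ≈ 0.088.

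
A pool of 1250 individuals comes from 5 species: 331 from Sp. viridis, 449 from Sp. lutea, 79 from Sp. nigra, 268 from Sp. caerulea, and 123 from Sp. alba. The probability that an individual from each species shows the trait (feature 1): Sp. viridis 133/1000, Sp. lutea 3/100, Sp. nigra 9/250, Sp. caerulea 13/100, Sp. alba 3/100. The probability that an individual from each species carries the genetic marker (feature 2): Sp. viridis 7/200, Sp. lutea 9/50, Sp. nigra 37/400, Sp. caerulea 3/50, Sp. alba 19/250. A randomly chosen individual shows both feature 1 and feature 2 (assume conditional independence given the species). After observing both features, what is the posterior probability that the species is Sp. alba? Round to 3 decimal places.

By Bayes' rule, posterior ∝ prior × likelihood:
  Sp. viridis: 0.2648 × 0.133 × 0.035 = 0.001232644
  Sp. lutea: 0.3592 × 0.03 × 0.18 = 0.00193968
  Sp. nigra: 0.0632 × 0.036 × 0.0925 = 0.000210456
  Sp. caerulea: 0.2144 × 0.13 × 0.06 = 0.00167232
  Sp. alba: 0.0984 × 0.03 × 0.076 = 0.000224352
Normalizing constant = 0.005279452.
P(Sp. alba | evidence) = 0.000224352 / 0.005279452 ≈ 0.042.

0.042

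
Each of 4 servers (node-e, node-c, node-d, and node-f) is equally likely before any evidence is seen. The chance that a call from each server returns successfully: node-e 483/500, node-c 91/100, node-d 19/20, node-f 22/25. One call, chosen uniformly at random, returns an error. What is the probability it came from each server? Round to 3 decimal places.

node-e 0.116, node-c 0.306, node-d 0.170, node-f 0.408

Taking complements, P(error | each) = node-e 0.034, node-c 0.09, node-d 0.05, node-f 0.12.
Since the prior is uniform, the posterior is proportional to the likelihood:
  node-e: 0.034
  node-c: 0.09
  node-d: 0.05
  node-f: 0.12
Normalizing constant = 0.294.
P(node-e | error) = 0.034/0.294 ≈ 0.116
P(node-c | error) = 0.09/0.294 ≈ 0.306
P(node-d | error) = 0.05/0.294 ≈ 0.170
P(node-f | error) = 0.12/0.294 ≈ 0.408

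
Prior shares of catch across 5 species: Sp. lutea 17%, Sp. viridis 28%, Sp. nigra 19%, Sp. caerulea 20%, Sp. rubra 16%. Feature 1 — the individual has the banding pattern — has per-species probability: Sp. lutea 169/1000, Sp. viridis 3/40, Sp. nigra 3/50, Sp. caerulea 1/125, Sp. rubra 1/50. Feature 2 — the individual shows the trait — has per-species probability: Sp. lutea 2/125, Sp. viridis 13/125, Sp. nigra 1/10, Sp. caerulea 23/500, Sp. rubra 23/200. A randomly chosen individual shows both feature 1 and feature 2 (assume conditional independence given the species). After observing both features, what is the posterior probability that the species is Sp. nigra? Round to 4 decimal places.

Prior × likelihood for each hypothesis:
  Sp. lutea: 0.17 × 0.169 × 0.016 = 0.00045968
  Sp. viridis: 0.28 × 0.075 × 0.104 = 0.002184
  Sp. nigra: 0.19 × 0.06 × 0.1 = 0.00114
  Sp. caerulea: 0.2 × 0.008 × 0.046 = 0.0000736
  Sp. rubra: 0.16 × 0.02 × 0.115 = 0.000368
Total = 0.00422528.
P(Sp. nigra | evidence) = 0.00114 / 0.00422528 ≈ 0.2698.

0.2698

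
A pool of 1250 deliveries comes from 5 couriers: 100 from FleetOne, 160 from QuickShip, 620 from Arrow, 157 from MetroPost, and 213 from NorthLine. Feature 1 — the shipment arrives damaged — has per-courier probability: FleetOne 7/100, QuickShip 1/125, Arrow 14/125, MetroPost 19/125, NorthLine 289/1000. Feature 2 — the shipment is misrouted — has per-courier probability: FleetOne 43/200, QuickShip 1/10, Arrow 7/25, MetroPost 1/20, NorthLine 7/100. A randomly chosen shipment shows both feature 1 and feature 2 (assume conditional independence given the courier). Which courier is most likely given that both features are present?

Unnormalized posteriors (prior × likelihood):
  FleetOne: 0.08 × 0.07 × 0.215 = 0.001204
  QuickShip: 0.128 × 0.008 × 0.1 = 0.0001024
  Arrow: 0.496 × 0.112 × 0.28 = 0.01555456
  MetroPost: 0.1256 × 0.152 × 0.05 = 0.00095456
  NorthLine: 0.1704 × 0.289 × 0.07 = 0.003447192
Total = 0.021262712.
Largest term belongs to Arrow, so Arrow is most probable.

Arrow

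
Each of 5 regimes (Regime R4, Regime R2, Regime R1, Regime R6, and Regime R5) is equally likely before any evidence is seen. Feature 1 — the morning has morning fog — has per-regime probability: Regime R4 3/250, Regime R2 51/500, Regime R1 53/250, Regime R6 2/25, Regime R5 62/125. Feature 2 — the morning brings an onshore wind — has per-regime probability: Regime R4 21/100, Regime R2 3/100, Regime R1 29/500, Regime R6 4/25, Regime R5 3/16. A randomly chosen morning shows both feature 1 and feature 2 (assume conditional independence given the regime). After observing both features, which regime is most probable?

With a uniform prior (1/5 each), posterior ∝ likelihood:
  Regime R4: 0.012 × 0.21 = 0.00252
  Regime R2: 0.102 × 0.03 = 0.00306
  Regime R1: 0.212 × 0.058 = 0.012296
  Regime R6: 0.08 × 0.16 = 0.0128
  Regime R5: 0.496 × 0.1875 = 0.093
Normalizing constant = 0.123676.
Largest term belongs to Regime R5, so Regime R5 is most probable.

Regime R5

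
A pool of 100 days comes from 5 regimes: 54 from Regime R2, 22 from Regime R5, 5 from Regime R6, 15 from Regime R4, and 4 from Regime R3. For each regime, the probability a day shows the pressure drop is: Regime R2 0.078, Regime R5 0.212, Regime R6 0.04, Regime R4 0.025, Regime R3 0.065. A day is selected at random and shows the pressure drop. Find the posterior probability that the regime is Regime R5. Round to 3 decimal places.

0.480

Compute prior × likelihood for every hypothesis:
  Regime R2: 0.54 × 0.078 = 0.04212
  Regime R5: 0.22 × 0.212 = 0.04664
  Regime R6: 0.05 × 0.04 = 0.002
  Regime R4: 0.15 × 0.025 = 0.00375
  Regime R3: 0.04 × 0.065 = 0.0026
Total = 0.09711.
P(Regime R5 | evidence) = 0.04664 / 0.09711 ≈ 0.480.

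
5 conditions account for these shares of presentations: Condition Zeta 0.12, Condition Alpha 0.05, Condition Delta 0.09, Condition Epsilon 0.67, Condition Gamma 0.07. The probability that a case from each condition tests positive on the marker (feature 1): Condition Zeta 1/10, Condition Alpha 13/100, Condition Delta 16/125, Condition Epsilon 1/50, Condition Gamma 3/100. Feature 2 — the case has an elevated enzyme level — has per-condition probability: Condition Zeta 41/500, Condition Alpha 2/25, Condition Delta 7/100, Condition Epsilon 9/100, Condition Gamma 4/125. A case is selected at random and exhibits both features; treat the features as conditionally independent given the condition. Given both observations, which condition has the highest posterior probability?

Prior × likelihood for each hypothesis:
  Condition Zeta: 0.12 × 0.1 × 0.082 = 0.000984
  Condition Alpha: 0.05 × 0.13 × 0.08 = 0.00052
  Condition Delta: 0.09 × 0.128 × 0.07 = 0.0008064
  Condition Epsilon: 0.67 × 0.02 × 0.09 = 0.001206
  Condition Gamma: 0.07 × 0.03 × 0.032 = 0.0000672
Total = 0.0035836.
Largest term belongs to Condition Epsilon, so Condition Epsilon is most probable.

Condition Epsilon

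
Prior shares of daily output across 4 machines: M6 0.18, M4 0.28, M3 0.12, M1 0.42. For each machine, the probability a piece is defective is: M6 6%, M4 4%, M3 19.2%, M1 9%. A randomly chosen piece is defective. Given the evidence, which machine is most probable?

Prior × likelihood for each hypothesis:
  M6: 0.18 × 0.06 = 0.0108
  M4: 0.28 × 0.04 = 0.0112
  M3: 0.12 × 0.192 = 0.02304
  M1: 0.42 × 0.09 = 0.0378
Total = 0.08284.
Largest term belongs to M1, so M1 is most probable.

M1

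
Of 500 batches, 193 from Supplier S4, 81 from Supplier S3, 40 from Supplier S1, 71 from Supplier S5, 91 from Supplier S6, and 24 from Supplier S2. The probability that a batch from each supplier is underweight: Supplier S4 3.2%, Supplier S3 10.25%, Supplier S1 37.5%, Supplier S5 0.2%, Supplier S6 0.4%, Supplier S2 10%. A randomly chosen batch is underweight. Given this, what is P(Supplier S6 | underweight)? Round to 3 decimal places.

Compute prior × likelihood for every hypothesis:
  Supplier S4: 0.386 × 0.032 = 0.012352
  Supplier S3: 0.162 × 0.1025 = 0.016605
  Supplier S1: 0.08 × 0.375 = 0.03
  Supplier S5: 0.142 × 0.002 = 0.000284
  Supplier S6: 0.182 × 0.004 = 0.000728
  Supplier S2: 0.048 × 0.1 = 0.0048
Total = 0.064769.
P(Supplier S6 | evidence) = 0.000728 / 0.064769 ≈ 0.011.

0.011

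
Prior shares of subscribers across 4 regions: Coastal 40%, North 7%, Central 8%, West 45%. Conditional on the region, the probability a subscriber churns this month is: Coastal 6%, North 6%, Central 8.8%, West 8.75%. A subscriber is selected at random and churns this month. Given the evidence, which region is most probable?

Unnormalized posteriors (prior × likelihood):
  Coastal: 0.4 × 0.06 = 0.024
  North: 0.07 × 0.06 = 0.0042
  Central: 0.08 × 0.088 = 0.00704
  West: 0.45 × 0.0875 = 0.039375
Sum = 0.074615.
Largest term belongs to West, so West is most probable.

West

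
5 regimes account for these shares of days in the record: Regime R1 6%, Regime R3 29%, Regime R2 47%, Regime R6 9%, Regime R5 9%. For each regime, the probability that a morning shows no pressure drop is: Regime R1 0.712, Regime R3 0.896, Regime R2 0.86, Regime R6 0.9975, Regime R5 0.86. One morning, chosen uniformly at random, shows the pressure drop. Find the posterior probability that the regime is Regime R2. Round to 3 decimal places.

Taking complements, P(drop | each) = Regime R1 0.288, Regime R3 0.104, Regime R2 0.14, Regime R6 0.0025, Regime R5 0.14.
Compute prior × likelihood for every hypothesis:
  Regime R1: 0.06 × 0.288 = 0.01728
  Regime R3: 0.29 × 0.104 = 0.03016
  Regime R2: 0.47 × 0.14 = 0.0658
  Regime R6: 0.09 × 0.0025 = 0.000225
  Regime R5: 0.09 × 0.14 = 0.0126
Total = 0.126065.
P(Regime R2 | evidence) = 0.0658 / 0.126065 ≈ 0.522.

0.522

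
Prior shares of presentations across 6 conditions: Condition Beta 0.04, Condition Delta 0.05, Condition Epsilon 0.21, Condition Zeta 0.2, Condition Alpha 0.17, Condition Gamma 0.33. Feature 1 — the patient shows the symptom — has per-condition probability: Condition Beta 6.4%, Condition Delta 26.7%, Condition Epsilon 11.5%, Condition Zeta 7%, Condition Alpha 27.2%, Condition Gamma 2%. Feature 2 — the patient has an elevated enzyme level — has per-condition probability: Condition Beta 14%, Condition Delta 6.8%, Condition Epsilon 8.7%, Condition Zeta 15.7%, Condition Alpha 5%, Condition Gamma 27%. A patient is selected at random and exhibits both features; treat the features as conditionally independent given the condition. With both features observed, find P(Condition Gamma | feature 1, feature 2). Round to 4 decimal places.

0.1845

Prior × likelihood for each hypothesis:
  Condition Beta: 0.04 × 0.064 × 0.14 = 0.0003584
  Condition Delta: 0.05 × 0.267 × 0.068 = 0.0009078
  Condition Epsilon: 0.21 × 0.115 × 0.087 = 0.00210105
  Condition Zeta: 0.2 × 0.07 × 0.157 = 0.002198
  Condition Alpha: 0.17 × 0.272 × 0.05 = 0.002312
  Condition Gamma: 0.33 × 0.02 × 0.27 = 0.001782
Normalizing constant = 0.00965925.
P(Condition Gamma | evidence) = 0.001782 / 0.00965925 ≈ 0.1845.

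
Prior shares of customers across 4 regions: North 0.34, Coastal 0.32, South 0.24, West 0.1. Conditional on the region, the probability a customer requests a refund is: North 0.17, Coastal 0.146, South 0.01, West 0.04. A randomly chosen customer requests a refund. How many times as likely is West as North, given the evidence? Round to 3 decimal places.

Compute prior × likelihood for every hypothesis:
  North: 0.34 × 0.17 = 0.0578
  Coastal: 0.32 × 0.146 = 0.04672
  South: 0.24 × 0.01 = 0.0024
  West: 0.1 × 0.04 = 0.004
Sum = 0.11092.
The ratio is 0.004 / 0.0578 (the normalizer cancels) = 0.069.

0.069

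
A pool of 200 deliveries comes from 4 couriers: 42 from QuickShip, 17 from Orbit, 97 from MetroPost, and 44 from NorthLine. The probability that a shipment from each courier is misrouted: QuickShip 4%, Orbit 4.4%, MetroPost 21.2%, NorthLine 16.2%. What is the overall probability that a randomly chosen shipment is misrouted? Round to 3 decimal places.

By Bayes' rule, posterior ∝ prior × likelihood:
  QuickShip: 0.21 × 0.04 = 0.0084
  Orbit: 0.085 × 0.044 = 0.00374
  MetroPost: 0.485 × 0.212 = 0.10282
  NorthLine: 0.22 × 0.162 = 0.03564
P(misrouted) = 0.0084 + 0.00374 + 0.10282 + 0.03564 = 0.1506 → 0.151.

0.151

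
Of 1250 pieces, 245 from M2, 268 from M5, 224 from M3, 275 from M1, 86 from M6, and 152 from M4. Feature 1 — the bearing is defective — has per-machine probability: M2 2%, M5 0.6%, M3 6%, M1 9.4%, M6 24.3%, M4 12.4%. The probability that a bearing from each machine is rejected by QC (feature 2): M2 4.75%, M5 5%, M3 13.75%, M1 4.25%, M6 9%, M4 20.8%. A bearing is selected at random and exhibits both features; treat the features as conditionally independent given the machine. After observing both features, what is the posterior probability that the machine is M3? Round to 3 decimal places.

0.204

By Bayes' rule, posterior ∝ prior × likelihood:
  M2: 0.196 × 0.02 × 0.0475 = 0.0001862
  M5: 0.2144 × 0.006 × 0.05 = 0.00006432
  M3: 0.1792 × 0.06 × 0.1375 = 0.0014784
  M1: 0.22 × 0.094 × 0.0425 = 0.0008789
  M6: 0.0688 × 0.243 × 0.09 = 0.001504656
  M4: 0.1216 × 0.124 × 0.208 = 0.0031363072
Normalizing constant = 0.0072487832.
P(M3 | evidence) = 0.0014784 / 0.0072487832 ≈ 0.204.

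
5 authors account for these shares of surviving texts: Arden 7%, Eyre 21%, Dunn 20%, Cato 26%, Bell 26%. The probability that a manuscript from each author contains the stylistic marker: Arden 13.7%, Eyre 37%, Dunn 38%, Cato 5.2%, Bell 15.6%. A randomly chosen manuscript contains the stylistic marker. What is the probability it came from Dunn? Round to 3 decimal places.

Unnormalized posteriors (prior × likelihood):
  Arden: 0.07 × 0.137 = 0.00959
  Eyre: 0.21 × 0.37 = 0.0777
  Dunn: 0.2 × 0.38 = 0.076
  Cato: 0.26 × 0.052 = 0.01352
  Bell: 0.26 × 0.156 = 0.04056
Normalizing constant = 0.21737.
P(Dunn | evidence) = 0.076 / 0.21737 ≈ 0.350.

0.350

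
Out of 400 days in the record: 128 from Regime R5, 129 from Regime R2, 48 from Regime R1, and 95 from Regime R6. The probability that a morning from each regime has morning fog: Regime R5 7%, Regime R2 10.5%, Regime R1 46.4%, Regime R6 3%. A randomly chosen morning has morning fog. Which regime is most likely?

By Bayes' rule, posterior ∝ prior × likelihood:
  Regime R5: 0.32 × 0.07 = 0.0224
  Regime R2: 0.3225 × 0.105 = 0.0338625
  Regime R1: 0.12 × 0.464 = 0.05568
  Regime R6: 0.2375 × 0.03 = 0.007125
Sum = 0.1190675.
Largest term belongs to Regime R1, so Regime R1 is most probable.

Regime R1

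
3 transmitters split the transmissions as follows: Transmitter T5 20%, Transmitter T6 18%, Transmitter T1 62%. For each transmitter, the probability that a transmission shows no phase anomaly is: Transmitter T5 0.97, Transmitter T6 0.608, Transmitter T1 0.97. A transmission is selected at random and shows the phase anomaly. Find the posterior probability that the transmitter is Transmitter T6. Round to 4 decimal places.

0.7415

Taking complements, P(anomaly | each) = Transmitter T5 0.03, Transmitter T6 0.392, Transmitter T1 0.03.
By Bayes' rule, posterior ∝ prior × likelihood:
  Transmitter T5: 0.2 × 0.03 = 0.006
  Transmitter T6: 0.18 × 0.392 = 0.07056
  Transmitter T1: 0.62 × 0.03 = 0.0186
Normalizing constant = 0.09516.
P(Transmitter T6 | evidence) = 0.07056 / 0.09516 ≈ 0.7415.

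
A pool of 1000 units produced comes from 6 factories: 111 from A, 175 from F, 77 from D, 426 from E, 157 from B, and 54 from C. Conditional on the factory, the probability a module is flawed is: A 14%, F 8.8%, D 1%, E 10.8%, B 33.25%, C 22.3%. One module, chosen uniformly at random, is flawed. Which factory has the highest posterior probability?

Prior × likelihood for each hypothesis:
  A: 0.111 × 0.14 = 0.01554
  F: 0.175 × 0.088 = 0.0154
  D: 0.077 × 0.01 = 0.00077
  E: 0.426 × 0.108 = 0.046008
  B: 0.157 × 0.3325 = 0.0522025
  C: 0.054 × 0.223 = 0.012042
Total = 0.1419625.
Largest term belongs to B, so B is most probable.

B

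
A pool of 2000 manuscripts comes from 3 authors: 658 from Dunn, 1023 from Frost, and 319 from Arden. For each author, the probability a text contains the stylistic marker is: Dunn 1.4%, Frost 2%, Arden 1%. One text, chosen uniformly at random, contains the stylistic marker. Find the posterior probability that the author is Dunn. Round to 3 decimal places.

Compute prior × likelihood for every hypothesis:
  Dunn: 0.329 × 0.014 = 0.004606
  Frost: 0.5115 × 0.02 = 0.01023
  Arden: 0.1595 × 0.01 = 0.001595
Total = 0.016431.
P(Dunn | evidence) = 0.004606 / 0.016431 ≈ 0.280.

0.280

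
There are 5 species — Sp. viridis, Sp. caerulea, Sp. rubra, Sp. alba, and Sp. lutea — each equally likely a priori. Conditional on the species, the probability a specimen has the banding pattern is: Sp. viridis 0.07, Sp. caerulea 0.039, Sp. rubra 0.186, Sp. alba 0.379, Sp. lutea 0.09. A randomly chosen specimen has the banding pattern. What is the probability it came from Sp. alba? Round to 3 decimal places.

0.496

Since the prior is uniform, the posterior is proportional to the likelihood:
  Sp. viridis: 0.07
  Sp. caerulea: 0.039
  Sp. rubra: 0.186
  Sp. alba: 0.379
  Sp. lutea: 0.09
Total = 0.764.
P(Sp. alba | evidence) = 0.379 / 0.764 ≈ 0.496.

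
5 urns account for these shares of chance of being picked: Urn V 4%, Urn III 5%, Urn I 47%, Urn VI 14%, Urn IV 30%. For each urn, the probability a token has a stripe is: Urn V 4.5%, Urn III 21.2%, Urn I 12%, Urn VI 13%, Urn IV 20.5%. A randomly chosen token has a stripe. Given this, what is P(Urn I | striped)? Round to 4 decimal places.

0.3798

Prior × likelihood for each hypothesis:
  Urn V: 0.04 × 0.045 = 0.0018
  Urn III: 0.05 × 0.212 = 0.0106
  Urn I: 0.47 × 0.12 = 0.0564
  Urn VI: 0.14 × 0.13 = 0.0182
  Urn IV: 0.3 × 0.205 = 0.0615
Normalizing constant = 0.1485.
P(Urn I | evidence) = 0.0564 / 0.1485 ≈ 0.3798.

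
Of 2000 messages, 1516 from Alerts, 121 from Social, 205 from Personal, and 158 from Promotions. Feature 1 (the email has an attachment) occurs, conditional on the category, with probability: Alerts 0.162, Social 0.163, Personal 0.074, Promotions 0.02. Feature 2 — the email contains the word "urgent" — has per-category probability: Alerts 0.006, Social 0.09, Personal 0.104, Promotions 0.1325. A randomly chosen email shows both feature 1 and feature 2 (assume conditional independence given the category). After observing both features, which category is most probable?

Social

Prior × likelihood for each hypothesis:
  Alerts: 0.758 × 0.162 × 0.006 = 0.000736776
  Social: 0.0605 × 0.163 × 0.09 = 0.000887535
  Personal: 0.1025 × 0.074 × 0.104 = 0.00078884
  Promotions: 0.079 × 0.02 × 0.1325 = 0.00020935
Sum = 0.002622501.
Largest term belongs to Social, so Social is most probable.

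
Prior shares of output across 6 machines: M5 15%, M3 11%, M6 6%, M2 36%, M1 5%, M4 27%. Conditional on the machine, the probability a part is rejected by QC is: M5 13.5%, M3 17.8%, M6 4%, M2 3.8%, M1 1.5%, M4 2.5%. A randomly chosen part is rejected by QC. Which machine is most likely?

Compute prior × likelihood for every hypothesis:
  M5: 0.15 × 0.135 = 0.02025
  M3: 0.11 × 0.178 = 0.01958
  M6: 0.06 × 0.04 = 0.0024
  M2: 0.36 × 0.038 = 0.01368
  M1: 0.05 × 0.015 = 0.00075
  M4: 0.27 × 0.025 = 0.00675
Normalizing constant = 0.06341.
Largest term belongs to M5, so M5 is most probable.

M5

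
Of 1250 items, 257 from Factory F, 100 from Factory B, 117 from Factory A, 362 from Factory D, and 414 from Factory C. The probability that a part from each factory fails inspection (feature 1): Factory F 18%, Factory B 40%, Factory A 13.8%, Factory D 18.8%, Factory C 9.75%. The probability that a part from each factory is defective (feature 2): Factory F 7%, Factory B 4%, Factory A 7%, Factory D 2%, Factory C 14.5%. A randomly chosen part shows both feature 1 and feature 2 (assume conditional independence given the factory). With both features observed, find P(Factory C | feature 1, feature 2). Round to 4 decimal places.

Compute prior × likelihood for every hypothesis:
  Factory F: 0.2056 × 0.18 × 0.07 = 0.00259056
  Factory B: 0.08 × 0.4 × 0.04 = 0.00128
  Factory A: 0.0936 × 0.138 × 0.07 = 0.000904176
  Factory D: 0.2896 × 0.188 × 0.02 = 0.001088896
  Factory C: 0.3312 × 0.0975 × 0.145 = 0.00468234
Normalizing constant = 0.010545972.
P(Factory C | evidence) = 0.00468234 / 0.010545972 ≈ 0.4440.

0.4440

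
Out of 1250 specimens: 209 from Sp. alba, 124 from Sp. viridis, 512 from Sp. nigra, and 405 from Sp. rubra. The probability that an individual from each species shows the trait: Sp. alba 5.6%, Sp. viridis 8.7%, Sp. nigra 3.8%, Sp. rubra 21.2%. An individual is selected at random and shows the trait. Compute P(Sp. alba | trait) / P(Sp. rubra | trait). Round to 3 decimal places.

By Bayes' rule, posterior ∝ prior × likelihood:
  Sp. alba: 0.1672 × 0.056 = 0.0093632
  Sp. viridis: 0.0992 × 0.087 = 0.0086304
  Sp. nigra: 0.4096 × 0.038 = 0.0155648
  Sp. rubra: 0.324 × 0.212 = 0.068688
Normalizing constant = 0.1022464.
The ratio is 0.0093632 / 0.068688 (the normalizer cancels) = 0.136.

0.136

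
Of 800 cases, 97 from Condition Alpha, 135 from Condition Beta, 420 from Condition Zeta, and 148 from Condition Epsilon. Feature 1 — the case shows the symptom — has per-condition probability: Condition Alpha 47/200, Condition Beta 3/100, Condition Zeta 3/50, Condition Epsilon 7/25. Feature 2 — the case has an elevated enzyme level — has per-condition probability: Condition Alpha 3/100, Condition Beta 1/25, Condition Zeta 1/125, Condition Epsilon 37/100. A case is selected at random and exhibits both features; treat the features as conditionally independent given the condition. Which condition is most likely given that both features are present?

Condition Epsilon

Compute prior × likelihood for every hypothesis:
  Condition Alpha: 0.12125 × 0.235 × 0.03 = 0.0008548125
  Condition Beta: 0.16875 × 0.03 × 0.04 = 0.0002025
  Condition Zeta: 0.525 × 0.06 × 0.008 = 0.000252
  Condition Epsilon: 0.185 × 0.28 × 0.37 = 0.019166
Sum = 0.0204753125.
Largest term belongs to Condition Epsilon, so Condition Epsilon is most probable.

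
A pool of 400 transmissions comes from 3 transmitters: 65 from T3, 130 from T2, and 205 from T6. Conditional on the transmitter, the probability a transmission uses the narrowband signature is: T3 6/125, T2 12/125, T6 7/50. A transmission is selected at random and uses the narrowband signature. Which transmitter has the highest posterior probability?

T6

By Bayes' rule, posterior ∝ prior × likelihood:
  T3: 0.1625 × 0.048 = 0.0078
  T2: 0.325 × 0.096 = 0.0312
  T6: 0.5125 × 0.14 = 0.07175
Total = 0.11075.
Largest term belongs to T6, so T6 is most probable.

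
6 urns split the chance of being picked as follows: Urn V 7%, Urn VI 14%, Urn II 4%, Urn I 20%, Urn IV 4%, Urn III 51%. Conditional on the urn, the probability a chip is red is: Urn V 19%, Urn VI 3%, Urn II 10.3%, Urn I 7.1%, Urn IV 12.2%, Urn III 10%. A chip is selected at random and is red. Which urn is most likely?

Unnormalized posteriors (prior × likelihood):
  Urn V: 0.07 × 0.19 = 0.0133
  Urn VI: 0.14 × 0.03 = 0.0042
  Urn II: 0.04 × 0.103 = 0.00412
  Urn I: 0.2 × 0.071 = 0.0142
  Urn IV: 0.04 × 0.122 = 0.00488
  Urn III: 0.51 × 0.1 = 0.051
Total = 0.0917.
Largest term belongs to Urn III, so Urn III is most probable.

Urn III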